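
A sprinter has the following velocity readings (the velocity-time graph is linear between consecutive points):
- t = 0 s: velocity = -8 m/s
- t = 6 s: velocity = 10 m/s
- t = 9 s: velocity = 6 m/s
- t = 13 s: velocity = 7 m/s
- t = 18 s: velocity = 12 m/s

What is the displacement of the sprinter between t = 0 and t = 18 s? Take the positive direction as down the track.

Net displacement equals the area under the velocity-time graph (areas below the axis count negative).
0–6 s: ½(-8 + 10)(6) = 6 m
6–9 s: ½(10 + 6)(3) = 24 m
9–13 s: ½(6 + 7)(4) = 26 m
13–18 s: ½(7 + 12)(5) = 47.5 m
Net displacement = 103.5 m

103.5 m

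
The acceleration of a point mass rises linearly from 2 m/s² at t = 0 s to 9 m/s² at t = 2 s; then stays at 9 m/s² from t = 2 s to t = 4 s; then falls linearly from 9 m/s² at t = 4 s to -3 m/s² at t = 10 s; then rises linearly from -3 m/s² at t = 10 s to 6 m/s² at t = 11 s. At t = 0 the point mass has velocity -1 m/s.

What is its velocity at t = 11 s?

47.5 m/s

Δv equals the area under the a-t graph; then v = v₀ + Δv.
0–2 s: ½(2 + 9)(2) = 11 m/s
2–4 s: 9 × 2 = 18 m/s
4–10 s: ½(9 + -3)(6) = 18 m/s
10–11 s: ½(-3 + 6)(1) = 1.5 m/s
Δv = 48.5 m/s, so v(11) = -1 + (48.5) = 47.5 m/s.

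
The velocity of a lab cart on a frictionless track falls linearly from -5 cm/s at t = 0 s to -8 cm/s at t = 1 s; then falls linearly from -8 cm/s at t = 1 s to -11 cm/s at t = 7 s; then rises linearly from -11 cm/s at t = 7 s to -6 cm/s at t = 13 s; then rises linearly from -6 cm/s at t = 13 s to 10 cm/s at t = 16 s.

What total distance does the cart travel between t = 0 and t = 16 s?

Distance (not displacement) is the total path length: add the absolute areas under v-t.
0–1 s: |½(-5 + -8)(1)| = 6.5 cm
1–7 s: |½(-8 + -11)(6)| = 57 cm
7–13 s: |½(-11 + -6)(6)| = 51 cm
13–16 s: v = 0 at t = 14.125 s; triangle areas 3.375 + 9.375 = 12.75 cm
Total distance = 127.25 cm

127.25 cm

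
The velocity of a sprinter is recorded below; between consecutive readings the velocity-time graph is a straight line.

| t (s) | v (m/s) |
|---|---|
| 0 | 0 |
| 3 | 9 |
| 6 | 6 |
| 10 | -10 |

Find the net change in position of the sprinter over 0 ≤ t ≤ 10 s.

28 m

Net displacement equals the area under the velocity-time graph (areas below the axis count negative).
0–3 s: ½(0 + 9)(3) = 13.5 m
3–6 s: ½(9 + 6)(3) = 22.5 m
6–10 s: ½(6 + -10)(4) = -8 m
Net displacement = 28 m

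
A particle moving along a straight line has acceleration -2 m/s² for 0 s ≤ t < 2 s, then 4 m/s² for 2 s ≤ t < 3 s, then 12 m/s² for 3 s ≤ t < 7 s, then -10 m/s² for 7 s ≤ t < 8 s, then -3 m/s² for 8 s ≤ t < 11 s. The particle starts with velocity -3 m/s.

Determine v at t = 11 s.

26 m/s

Δv equals the area under the a-t graph; then v = v₀ + Δv.
0–2 s: -2 × 2 = -4 m/s
2–3 s: 4 × 1 = 4 m/s
3–7 s: 12 × 4 = 48 m/s
7–8 s: -10 × 1 = -10 m/s
8–11 s: -3 × 3 = -9 m/s
Δv = 29 m/s, so v(11) = -3 + (29) = 26 m/s.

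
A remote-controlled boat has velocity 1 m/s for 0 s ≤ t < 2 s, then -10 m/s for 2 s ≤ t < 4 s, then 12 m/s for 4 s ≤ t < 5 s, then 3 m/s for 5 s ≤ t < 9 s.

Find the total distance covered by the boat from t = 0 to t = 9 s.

Total distance travelled is ∫|v| dt — sum the magnitudes of each area piece.
0–2 s: |1| × 2 = 2 m
2–4 s: |-10| × 2 = 20 m
4–5 s: |12| × 1 = 12 m
5–9 s: |3| × 4 = 12 m
Total distance = 46 m

46 m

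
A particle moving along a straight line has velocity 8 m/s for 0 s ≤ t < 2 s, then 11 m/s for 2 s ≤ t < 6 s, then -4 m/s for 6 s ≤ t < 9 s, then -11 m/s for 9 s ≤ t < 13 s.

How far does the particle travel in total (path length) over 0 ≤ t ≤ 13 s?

Distance (not displacement) is the total path length: add the absolute areas under v-t.
0–2 s: |8| × 2 = 16 m
2–6 s: |11| × 4 = 44 m
6–9 s: |-4| × 3 = 12 m
9–13 s: |-11| × 4 = 44 m
Total distance = 116 m

116 m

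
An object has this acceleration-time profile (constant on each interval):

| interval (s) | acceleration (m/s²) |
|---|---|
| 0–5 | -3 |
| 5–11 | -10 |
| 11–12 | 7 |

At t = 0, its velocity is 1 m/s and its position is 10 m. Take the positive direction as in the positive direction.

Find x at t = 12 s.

-357 m

On each constant-a segment, Δv = aΔt and Δx = v₀Δt + ½aΔt²; chain segment to segment.
0–5 s: v starts 1 m/s; Δx = 1·5 + ½·-3·5² = -32.5 m; v ends -14 m/s.
5–11 s: v starts -14 m/s; Δx = -14·6 + ½·-10·6² = -264 m; v ends -74 m/s.
11–12 s: v starts -74 m/s; Δx = -74·1 + ½·7·1² = -70.5 m; v ends -67 m/s.
x(12) = 10 + Σ Δx = -357 m.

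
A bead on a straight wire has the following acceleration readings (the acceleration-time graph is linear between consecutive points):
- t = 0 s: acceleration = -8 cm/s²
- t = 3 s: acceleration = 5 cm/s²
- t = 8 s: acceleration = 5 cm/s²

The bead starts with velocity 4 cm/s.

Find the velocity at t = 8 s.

24.5 cm/s

Δv equals the area under the a-t graph; then v = v₀ + Δv.
0–3 s: ½(-8 + 5)(3) = -4.5 cm/s
3–8 s: 5 × 5 = 25 cm/s
Δv = 20.5 cm/s, so v(8) = 4 + (20.5) = 24.5 cm/s.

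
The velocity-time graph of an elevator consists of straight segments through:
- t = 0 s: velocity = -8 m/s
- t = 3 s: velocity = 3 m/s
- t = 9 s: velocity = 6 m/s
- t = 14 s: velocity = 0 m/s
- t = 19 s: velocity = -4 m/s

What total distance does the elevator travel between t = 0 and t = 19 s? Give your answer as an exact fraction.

Distance (not displacement) is the total path length: add the absolute areas under v-t.
0–3 s: v = 0 at t = 24/11 s; triangle areas 96/11 + 27/22 = 219/22 m
3–9 s: |½(3 + 6)(6)| = 27 m
9–14 s: |½(6 + 0)(5)| = 15 m
14–19 s: |½(0 + -4)(5)| = 10 m
Total distance = 1363/22 m

1363/22 m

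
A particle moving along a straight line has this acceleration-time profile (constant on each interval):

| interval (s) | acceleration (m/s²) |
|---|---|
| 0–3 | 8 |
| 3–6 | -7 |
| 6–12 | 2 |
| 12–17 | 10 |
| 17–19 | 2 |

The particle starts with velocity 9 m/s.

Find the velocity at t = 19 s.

Δv equals the area under the a-t graph; then v = v₀ + Δv.
0–3 s: 8 × 3 = 24 m/s
3–6 s: -7 × 3 = -21 m/s
6–12 s: 2 × 6 = 12 m/s
12–17 s: 10 × 5 = 50 m/s
17–19 s: 2 × 2 = 4 m/s
Δv = 69 m/s, so v(19) = 9 + (69) = 78 m/s.

78 m/s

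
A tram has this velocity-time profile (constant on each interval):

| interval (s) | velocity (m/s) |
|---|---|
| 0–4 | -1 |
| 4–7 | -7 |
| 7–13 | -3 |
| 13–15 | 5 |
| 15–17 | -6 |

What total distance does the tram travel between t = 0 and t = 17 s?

65 m

Total distance travelled is ∫|v| dt — sum the magnitudes of each area piece.
0–4 s: |-1| × 4 = 4 m
4–7 s: |-7| × 3 = 21 m
7–13 s: |-3| × 6 = 18 m
13–15 s: |5| × 2 = 10 m
15–17 s: |-6| × 2 = 12 m
Total distance = 65 m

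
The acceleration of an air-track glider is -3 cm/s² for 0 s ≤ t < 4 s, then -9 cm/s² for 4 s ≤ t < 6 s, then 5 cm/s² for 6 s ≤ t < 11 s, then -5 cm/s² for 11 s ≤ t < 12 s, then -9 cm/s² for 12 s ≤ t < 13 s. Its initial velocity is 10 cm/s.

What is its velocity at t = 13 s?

-9 cm/s

Δv equals the area under the a-t graph; then v = v₀ + Δv.
0–4 s: -3 × 4 = -12 cm/s
4–6 s: -9 × 2 = -18 cm/s
6–11 s: 5 × 5 = 25 cm/s
11–12 s: -5 × 1 = -5 cm/s
12–13 s: -9 × 1 = -9 cm/s
Δv = -19 cm/s, so v(13) = 10 + (-19) = -9 cm/s.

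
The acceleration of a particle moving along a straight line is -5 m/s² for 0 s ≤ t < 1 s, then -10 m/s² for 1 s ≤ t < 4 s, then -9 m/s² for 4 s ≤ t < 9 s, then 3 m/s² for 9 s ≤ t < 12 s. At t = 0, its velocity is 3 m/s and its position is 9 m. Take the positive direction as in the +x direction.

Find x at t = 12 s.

-531.5 m

On each constant-a segment, Δv = aΔt and Δx = v₀Δt + ½aΔt²; chain segment to segment.
0–1 s: v starts 3 m/s; Δx = 3·1 + ½·-5·1² = 0.5 m; v ends -2 m/s.
1–4 s: v starts -2 m/s; Δx = -2·3 + ½·-10·3² = -51 m; v ends -32 m/s.
4–9 s: v starts -32 m/s; Δx = -32·5 + ½·-9·5² = -272.5 m; v ends -77 m/s.
9–12 s: v starts -77 m/s; Δx = -77·3 + ½·3·3² = -217.5 m; v ends -68 m/s.
x(12) = 9 + Σ Δx = -531.5 m.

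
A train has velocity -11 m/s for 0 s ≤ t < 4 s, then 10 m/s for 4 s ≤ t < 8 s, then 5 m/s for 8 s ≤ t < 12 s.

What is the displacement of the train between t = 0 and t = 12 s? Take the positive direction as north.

16 m

Displacement is the signed area under the v-t curve.
0–4 s: -11 × 4 = -44 m
4–8 s: 10 × 4 = 40 m
8–12 s: 5 × 4 = 20 m
Net displacement = 16 m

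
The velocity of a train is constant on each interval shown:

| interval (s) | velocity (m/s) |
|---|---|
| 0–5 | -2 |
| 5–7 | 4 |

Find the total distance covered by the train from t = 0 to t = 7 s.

Total distance travelled is ∫|v| dt — sum the magnitudes of each area piece.
0–5 s: |-2| × 5 = 10 m
5–7 s: |4| × 2 = 8 m
Total distance = 18 m

18 m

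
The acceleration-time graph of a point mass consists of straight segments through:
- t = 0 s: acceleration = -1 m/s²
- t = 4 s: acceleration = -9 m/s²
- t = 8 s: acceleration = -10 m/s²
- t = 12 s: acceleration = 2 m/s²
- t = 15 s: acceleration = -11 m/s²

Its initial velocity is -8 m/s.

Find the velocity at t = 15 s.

-95.5 m/s

Δv equals the area under the a-t graph; then v = v₀ + Δv.
0–4 s: ½(-1 + -9)(4) = -20 m/s
4–8 s: ½(-9 + -10)(4) = -38 m/s
8–12 s: ½(-10 + 2)(4) = -16 m/s
12–15 s: ½(2 + -11)(3) = -13.5 m/s
Δv = -87.5 m/s, so v(15) = -8 + (-87.5) = -95.5 m/s.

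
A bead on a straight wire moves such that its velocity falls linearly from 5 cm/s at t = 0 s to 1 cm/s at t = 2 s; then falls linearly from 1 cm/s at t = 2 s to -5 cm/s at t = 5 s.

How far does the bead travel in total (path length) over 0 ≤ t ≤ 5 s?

Distance (not displacement) is the total path length: add the absolute areas under v-t.
0–2 s: |½(5 + 1)(2)| = 6 cm
2–5 s: v = 0 at t = 2.5 s; triangle areas 0.25 + 6.25 = 6.5 cm
Total distance = 12.5 cm

12.5 cm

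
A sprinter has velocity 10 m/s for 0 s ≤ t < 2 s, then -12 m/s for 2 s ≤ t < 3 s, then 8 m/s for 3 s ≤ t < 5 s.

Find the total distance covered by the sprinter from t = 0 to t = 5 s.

Distance (not displacement) is the total path length: add the absolute areas under v-t.
0–2 s: |10| × 2 = 20 m
2–3 s: |-12| × 1 = 12 m
3–5 s: |8| × 2 = 16 m
Total distance = 48 m

48 m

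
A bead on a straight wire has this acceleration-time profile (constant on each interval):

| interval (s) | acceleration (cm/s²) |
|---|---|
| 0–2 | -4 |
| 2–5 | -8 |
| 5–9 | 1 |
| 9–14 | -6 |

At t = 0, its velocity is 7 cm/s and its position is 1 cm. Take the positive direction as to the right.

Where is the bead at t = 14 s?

-304 cm

On each constant-a segment, Δv = aΔt and Δx = v₀Δt + ½aΔt²; chain segment to segment.
0–2 s: v starts 7 cm/s; Δx = 7·2 + ½·-4·2² = 6 cm; v ends -1 cm/s.
2–5 s: v starts -1 cm/s; Δx = -1·3 + ½·-8·3² = -39 cm; v ends -25 cm/s.
5–9 s: v starts -25 cm/s; Δx = -25·4 + ½·1·4² = -92 cm; v ends -21 cm/s.
9–14 s: v starts -21 cm/s; Δx = -21·5 + ½·-6·5² = -180 cm; v ends -51 cm/s.
x(14) = 1 + Σ Δx = -304 cm.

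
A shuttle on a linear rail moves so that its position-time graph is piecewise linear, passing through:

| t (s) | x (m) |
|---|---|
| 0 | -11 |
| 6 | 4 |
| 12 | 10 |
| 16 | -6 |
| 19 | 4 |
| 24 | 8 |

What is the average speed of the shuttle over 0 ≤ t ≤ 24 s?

2.125 m/s

Average speed = (total path length)/(elapsed time); on a piecewise-linear x-t graph the path length is Σ|Δx|.
0–6 s: |Δx| = |4 − -11| = 15 m
6–12 s: |Δx| = |10 − 4| = 6 m
12–16 s: |Δx| = |-6 − 10| = 16 m
16–19 s: |Δx| = |4 − -6| = 10 m
19–24 s: |Δx| = |8 − 4| = 4 m
Total path = 51 m; average speed = 51/24 = 2.125 m/s.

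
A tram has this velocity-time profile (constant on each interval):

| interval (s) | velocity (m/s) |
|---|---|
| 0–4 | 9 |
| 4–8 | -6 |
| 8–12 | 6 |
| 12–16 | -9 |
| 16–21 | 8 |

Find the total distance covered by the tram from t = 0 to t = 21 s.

160 m

Total distance travelled is ∫|v| dt — sum the magnitudes of each area piece.
0–4 s: |9| × 4 = 36 m
4–8 s: |-6| × 4 = 24 m
8–12 s: |6| × 4 = 24 m
12–16 s: |-9| × 4 = 36 m
16–21 s: |8| × 5 = 40 m
Total distance = 160 m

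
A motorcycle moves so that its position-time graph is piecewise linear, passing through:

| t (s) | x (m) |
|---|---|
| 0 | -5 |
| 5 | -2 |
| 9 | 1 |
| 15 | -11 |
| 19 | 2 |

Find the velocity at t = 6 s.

Velocity is the slope of the x-t graph on 5–9 s: (1 − -2)/(9 − 5) = 0.75 m/s.

0.75 m/s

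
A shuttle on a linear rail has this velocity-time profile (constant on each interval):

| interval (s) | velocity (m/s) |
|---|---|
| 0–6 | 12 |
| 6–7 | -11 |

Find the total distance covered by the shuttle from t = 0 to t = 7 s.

83 m

Distance (not displacement) is the total path length: add the absolute areas under v-t.
0–6 s: |12| × 6 = 72 m
6–7 s: |-11| × 1 = 11 m
Total distance = 83 m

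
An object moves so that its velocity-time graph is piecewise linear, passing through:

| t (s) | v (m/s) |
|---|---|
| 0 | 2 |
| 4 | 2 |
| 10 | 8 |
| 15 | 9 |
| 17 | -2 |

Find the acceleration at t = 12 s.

0.2 m/s²

Acceleration is the slope of the v-t graph on 10–15 s: (9 − 8)/(15 − 10) = 0.2 m/s².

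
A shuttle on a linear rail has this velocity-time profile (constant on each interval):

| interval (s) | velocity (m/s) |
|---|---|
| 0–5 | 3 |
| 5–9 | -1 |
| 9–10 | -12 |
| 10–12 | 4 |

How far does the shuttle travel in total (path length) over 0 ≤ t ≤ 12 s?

39 m

Total distance travelled is ∫|v| dt — sum the magnitudes of each area piece.
0–5 s: |3| × 5 = 15 m
5–9 s: |-1| × 4 = 4 m
9–10 s: |-12| × 1 = 12 m
10–12 s: |4| × 2 = 8 m
Total distance = 39 m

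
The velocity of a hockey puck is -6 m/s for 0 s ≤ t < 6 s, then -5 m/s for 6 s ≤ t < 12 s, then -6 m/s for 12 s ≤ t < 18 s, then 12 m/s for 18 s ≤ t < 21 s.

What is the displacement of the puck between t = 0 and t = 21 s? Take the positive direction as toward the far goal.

Displacement is the signed area under the v-t curve.
0–6 s: -6 × 6 = -36 m
6–12 s: -5 × 6 = -30 m
12–18 s: -6 × 6 = -36 m
18–21 s: 12 × 3 = 36 m
Net displacement = -66 m

-66 m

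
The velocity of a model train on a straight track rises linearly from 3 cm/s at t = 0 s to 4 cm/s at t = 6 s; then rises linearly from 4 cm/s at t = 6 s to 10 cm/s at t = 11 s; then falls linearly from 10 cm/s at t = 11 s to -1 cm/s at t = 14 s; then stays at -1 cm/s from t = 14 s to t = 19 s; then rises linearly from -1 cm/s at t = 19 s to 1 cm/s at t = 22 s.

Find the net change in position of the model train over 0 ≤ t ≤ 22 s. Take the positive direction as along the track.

64.5 cm

Displacement is the signed area under the v-t curve.
0–6 s: ½(3 + 4)(6) = 21 cm
6–11 s: ½(4 + 10)(5) = 35 cm
11–14 s: ½(10 + -1)(3) = 13.5 cm
14–19 s: -1 × 5 = -5 cm
19–22 s: ½(-1 + 1)(3) = 0 cm
Net displacement = 64.5 cm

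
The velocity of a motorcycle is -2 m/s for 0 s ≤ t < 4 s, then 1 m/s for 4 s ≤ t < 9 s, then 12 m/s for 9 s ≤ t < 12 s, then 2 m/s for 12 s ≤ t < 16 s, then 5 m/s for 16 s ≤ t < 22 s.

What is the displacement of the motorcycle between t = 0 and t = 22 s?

71 m

Displacement is the signed area under the v-t curve.
0–4 s: -2 × 4 = -8 m
4–9 s: 1 × 5 = 5 m
9–12 s: 12 × 3 = 36 m
12–16 s: 2 × 4 = 8 m
16–22 s: 5 × 6 = 30 m
Net displacement = 71 m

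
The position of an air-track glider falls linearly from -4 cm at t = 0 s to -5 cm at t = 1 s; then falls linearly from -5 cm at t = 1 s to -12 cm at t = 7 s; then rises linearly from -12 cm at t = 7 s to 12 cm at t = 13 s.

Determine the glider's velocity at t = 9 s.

Velocity is the slope of the x-t graph on 7–13 s: (12 − -12)/(13 − 7) = 4 cm/s.

4 cm/s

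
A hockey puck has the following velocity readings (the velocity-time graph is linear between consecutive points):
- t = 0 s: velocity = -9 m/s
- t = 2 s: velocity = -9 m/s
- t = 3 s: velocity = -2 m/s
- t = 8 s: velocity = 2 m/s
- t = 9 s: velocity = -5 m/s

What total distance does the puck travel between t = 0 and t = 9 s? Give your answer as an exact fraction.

214/7 m

Total distance travelled is ∫|v| dt — sum the magnitudes of each area piece.
0–2 s: |-9| × 2 = 18 m
2–3 s: |½(-9 + -2)(1)| = 5.5 m
3–8 s: v = 0 at t = 5.5 s; triangle areas 2.5 + 2.5 = 5 m
8–9 s: v = 0 at t = 58/7 s; triangle areas 2/7 + 25/14 = 29/14 m
Total distance = 214/7 m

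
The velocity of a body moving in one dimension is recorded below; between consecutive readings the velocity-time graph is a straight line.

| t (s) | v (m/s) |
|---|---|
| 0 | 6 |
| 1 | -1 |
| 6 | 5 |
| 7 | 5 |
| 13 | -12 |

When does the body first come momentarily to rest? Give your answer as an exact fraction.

t = 6/7 s

v changes sign on 0–1 s (from 6 to -1); the graph is linear there, so v = 0 at t = 0 + (-6)·(1 − 0)/(-1 − 6) = 6/7 s.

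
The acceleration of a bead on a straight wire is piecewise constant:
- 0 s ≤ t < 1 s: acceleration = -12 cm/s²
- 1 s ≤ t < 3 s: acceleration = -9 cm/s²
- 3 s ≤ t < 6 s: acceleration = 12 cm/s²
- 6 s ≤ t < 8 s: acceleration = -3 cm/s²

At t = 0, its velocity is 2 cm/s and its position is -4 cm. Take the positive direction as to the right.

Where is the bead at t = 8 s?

-66 cm

On each constant-a segment, Δv = aΔt and Δx = v₀Δt + ½aΔt²; chain segment to segment.
0–1 s: v starts 2 cm/s; Δx = 2·1 + ½·-12·1² = -4 cm; v ends -10 cm/s.
1–3 s: v starts -10 cm/s; Δx = -10·2 + ½·-9·2² = -38 cm; v ends -28 cm/s.
3–6 s: v starts -28 cm/s; Δx = -28·3 + ½·12·3² = -30 cm; v ends 8 cm/s.
6–8 s: v starts 8 cm/s; Δx = 8·2 + ½·-3·2² = 10 cm; v ends 2 cm/s.
x(8) = -4 + Σ Δx = -66 cm.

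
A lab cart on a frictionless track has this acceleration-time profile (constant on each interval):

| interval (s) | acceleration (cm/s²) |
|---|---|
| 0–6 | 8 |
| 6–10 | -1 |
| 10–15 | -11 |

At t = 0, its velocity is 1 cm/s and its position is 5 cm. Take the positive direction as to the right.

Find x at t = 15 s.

430.5 cm

On each constant-a segment, Δv = aΔt and Δx = v₀Δt + ½aΔt²; chain segment to segment.
0–6 s: v starts 1 cm/s; Δx = 1·6 + ½·8·6² = 150 cm; v ends 49 cm/s.
6–10 s: v starts 49 cm/s; Δx = 49·4 + ½·-1·4² = 188 cm; v ends 45 cm/s.
10–15 s: v starts 45 cm/s; Δx = 45·5 + ½·-11·5² = 87.5 cm; v ends -10 cm/s.
x(15) = 5 + Σ Δx = 430.5 cm.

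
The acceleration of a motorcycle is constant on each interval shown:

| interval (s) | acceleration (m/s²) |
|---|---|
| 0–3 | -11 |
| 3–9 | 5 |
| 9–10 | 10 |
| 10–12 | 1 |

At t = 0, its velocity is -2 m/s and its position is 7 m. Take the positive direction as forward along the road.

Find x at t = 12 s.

On each constant-a segment, Δv = aΔt and Δx = v₀Δt + ½aΔt²; chain segment to segment.
0–3 s: v starts -2 m/s; Δx = -2·3 + ½·-11·3² = -55.5 m; v ends -35 m/s.
3–9 s: v starts -35 m/s; Δx = -35·6 + ½·5·6² = -120 m; v ends -5 m/s.
9–10 s: v starts -5 m/s; Δx = -5·1 + ½·10·1² = 0 m; v ends 5 m/s.
10–12 s: v starts 5 m/s; Δx = 5·2 + ½·1·2² = 12 m; v ends 7 m/s.
x(12) = 7 + Σ Δx = -156.5 m.

-156.5 m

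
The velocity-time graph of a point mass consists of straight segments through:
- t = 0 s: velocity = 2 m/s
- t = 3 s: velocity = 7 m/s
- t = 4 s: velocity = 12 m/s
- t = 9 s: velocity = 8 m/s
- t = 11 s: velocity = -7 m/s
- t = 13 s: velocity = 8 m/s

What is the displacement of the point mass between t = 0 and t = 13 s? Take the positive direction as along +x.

Net displacement equals the area under the velocity-time graph (areas below the axis count negative).
0–3 s: ½(2 + 7)(3) = 13.5 m
3–4 s: ½(7 + 12)(1) = 9.5 m
4–9 s: ½(12 + 8)(5) = 50 m
9–11 s: ½(8 + -7)(2) = 1 m
11–13 s: ½(-7 + 8)(2) = 1 m
Net displacement = 75 m

75 m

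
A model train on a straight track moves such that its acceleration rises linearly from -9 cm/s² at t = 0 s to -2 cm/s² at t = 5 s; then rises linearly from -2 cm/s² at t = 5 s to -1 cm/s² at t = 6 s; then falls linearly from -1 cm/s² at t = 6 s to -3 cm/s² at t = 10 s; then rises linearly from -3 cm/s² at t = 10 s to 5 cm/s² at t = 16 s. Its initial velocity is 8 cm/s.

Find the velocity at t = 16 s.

Δv equals the area under the a-t graph; then v = v₀ + Δv.
0–5 s: ½(-9 + -2)(5) = -27.5 cm/s
5–6 s: ½(-2 + -1)(1) = -1.5 cm/s
6–10 s: ½(-1 + -3)(4) = -8 cm/s
10–16 s: ½(-3 + 5)(6) = 6 cm/s
Δv = -31 cm/s, so v(16) = 8 + (-31) = -23 cm/s.

-23 cm/s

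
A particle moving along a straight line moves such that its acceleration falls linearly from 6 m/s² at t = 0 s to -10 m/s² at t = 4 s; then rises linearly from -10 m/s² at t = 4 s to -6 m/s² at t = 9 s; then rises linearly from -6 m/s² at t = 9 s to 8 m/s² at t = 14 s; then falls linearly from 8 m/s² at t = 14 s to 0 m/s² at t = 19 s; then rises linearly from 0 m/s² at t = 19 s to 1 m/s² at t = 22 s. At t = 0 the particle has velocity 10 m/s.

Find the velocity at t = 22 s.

-11.5 m/s

Δv equals the area under the a-t graph; then v = v₀ + Δv.
0–4 s: ½(6 + -10)(4) = -8 m/s
4–9 s: ½(-10 + -6)(5) = -40 m/s
9–14 s: ½(-6 + 8)(5) = 5 m/s
14–19 s: ½(8 + 0)(5) = 20 m/s
19–22 s: ½(0 + 1)(3) = 1.5 m/s
Δv = -21.5 m/s, so v(22) = 10 + (-21.5) = -11.5 m/s.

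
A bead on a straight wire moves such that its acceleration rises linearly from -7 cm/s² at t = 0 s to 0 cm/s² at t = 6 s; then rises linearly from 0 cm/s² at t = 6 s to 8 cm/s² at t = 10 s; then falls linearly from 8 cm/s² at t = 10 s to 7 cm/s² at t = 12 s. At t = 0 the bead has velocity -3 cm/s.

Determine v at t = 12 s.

7 cm/s

Δv equals the area under the a-t graph; then v = v₀ + Δv.
0–6 s: ½(-7 + 0)(6) = -21 cm/s
6–10 s: ½(0 + 8)(4) = 16 cm/s
10–12 s: ½(8 + 7)(2) = 15 cm/s
Δv = 10 cm/s, so v(12) = -3 + (10) = 7 cm/s.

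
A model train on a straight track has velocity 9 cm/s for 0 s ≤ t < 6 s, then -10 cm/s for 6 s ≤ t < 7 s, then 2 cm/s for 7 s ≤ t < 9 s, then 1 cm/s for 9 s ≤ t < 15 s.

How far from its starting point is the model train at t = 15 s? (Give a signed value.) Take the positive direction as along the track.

54 cm

Net displacement equals the area under the velocity-time graph (areas below the axis count negative).
0–6 s: 9 × 6 = 54 cm
6–7 s: -10 × 1 = -10 cm
7–9 s: 2 × 2 = 4 cm
9–15 s: 1 × 6 = 6 cm
Net displacement = 54 cm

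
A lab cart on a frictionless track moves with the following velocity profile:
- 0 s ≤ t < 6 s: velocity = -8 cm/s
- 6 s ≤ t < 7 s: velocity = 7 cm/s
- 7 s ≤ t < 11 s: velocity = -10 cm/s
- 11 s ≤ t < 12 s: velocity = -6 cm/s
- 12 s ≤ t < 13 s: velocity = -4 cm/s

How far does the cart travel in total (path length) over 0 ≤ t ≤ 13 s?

Total distance travelled is ∫|v| dt — sum the magnitudes of each area piece.
0–6 s: |-8| × 6 = 48 cm
6–7 s: |7| × 1 = 7 cm
7–11 s: |-10| × 4 = 40 cm
11–12 s: |-6| × 1 = 6 cm
12–13 s: |-4| × 1 = 4 cm
Total distance = 105 cm

105 cm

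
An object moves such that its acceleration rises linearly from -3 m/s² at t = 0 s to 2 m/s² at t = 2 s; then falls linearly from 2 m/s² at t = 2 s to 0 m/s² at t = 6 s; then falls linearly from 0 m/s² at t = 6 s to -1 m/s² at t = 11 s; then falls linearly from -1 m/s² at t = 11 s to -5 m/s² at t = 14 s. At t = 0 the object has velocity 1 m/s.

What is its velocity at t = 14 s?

Δv equals the area under the a-t graph; then v = v₀ + Δv.
0–2 s: ½(-3 + 2)(2) = -1 m/s
2–6 s: ½(2 + 0)(4) = 4 m/s
6–11 s: ½(0 + -1)(5) = -2.5 m/s
11–14 s: ½(-1 + -5)(3) = -9 m/s
Δv = -8.5 m/s, so v(14) = 1 + (-8.5) = -7.5 m/s.

-7.5 m/s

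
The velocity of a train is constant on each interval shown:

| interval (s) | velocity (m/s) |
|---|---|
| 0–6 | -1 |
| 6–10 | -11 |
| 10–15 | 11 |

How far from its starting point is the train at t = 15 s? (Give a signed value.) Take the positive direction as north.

Net displacement equals the area under the velocity-time graph (areas below the axis count negative).
0–6 s: -1 × 6 = -6 m
6–10 s: -11 × 4 = -44 m
10–15 s: 11 × 5 = 55 m
Net displacement = 5 m

5 m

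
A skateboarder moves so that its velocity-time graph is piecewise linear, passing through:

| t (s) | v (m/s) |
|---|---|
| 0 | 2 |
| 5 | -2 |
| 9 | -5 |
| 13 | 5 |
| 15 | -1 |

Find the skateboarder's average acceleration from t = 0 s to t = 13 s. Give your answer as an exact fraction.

Average acceleration = Δv/Δt = (5 − 2)/(13 − 0) = 3/13 m/s².

3/13 m/s²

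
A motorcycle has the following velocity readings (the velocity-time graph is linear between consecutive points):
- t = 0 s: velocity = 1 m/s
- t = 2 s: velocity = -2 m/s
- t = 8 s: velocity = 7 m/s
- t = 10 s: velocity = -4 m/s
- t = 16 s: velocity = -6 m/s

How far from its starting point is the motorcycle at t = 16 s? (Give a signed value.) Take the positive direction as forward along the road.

-13 m

Net displacement equals the area under the velocity-time graph (areas below the axis count negative).
0–2 s: ½(1 + -2)(2) = -1 m
2–8 s: ½(-2 + 7)(6) = 15 m
8–10 s: ½(7 + -4)(2) = 3 m
10–16 s: ½(-4 + -6)(6) = -30 m
Net displacement = -13 m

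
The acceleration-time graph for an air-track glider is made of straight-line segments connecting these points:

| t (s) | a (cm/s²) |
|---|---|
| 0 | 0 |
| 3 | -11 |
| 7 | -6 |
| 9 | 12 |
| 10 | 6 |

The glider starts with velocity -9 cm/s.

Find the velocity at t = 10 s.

-44.5 cm/s

Δv equals the area under the a-t graph; then v = v₀ + Δv.
0–3 s: ½(0 + -11)(3) = -16.5 cm/s
3–7 s: ½(-11 + -6)(4) = -34 cm/s
7–9 s: ½(-6 + 12)(2) = 6 cm/s
9–10 s: ½(12 + 6)(1) = 9 cm/s
Δv = -35.5 cm/s, so v(10) = -9 + (-35.5) = -44.5 cm/s.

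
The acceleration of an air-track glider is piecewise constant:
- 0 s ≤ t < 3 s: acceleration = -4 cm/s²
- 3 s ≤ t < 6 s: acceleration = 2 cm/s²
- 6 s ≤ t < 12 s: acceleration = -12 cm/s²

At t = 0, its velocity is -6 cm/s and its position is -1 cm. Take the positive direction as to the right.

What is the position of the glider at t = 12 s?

On each constant-a segment, Δv = aΔt and Δx = v₀Δt + ½aΔt²; chain segment to segment.
0–3 s: v starts -6 cm/s; Δx = -6·3 + ½·-4·3² = -36 cm; v ends -18 cm/s.
3–6 s: v starts -18 cm/s; Δx = -18·3 + ½·2·3² = -45 cm; v ends -12 cm/s.
6–12 s: v starts -12 cm/s; Δx = -12·6 + ½·-12·6² = -288 cm; v ends -84 cm/s.
x(12) = -1 + Σ Δx = -370 cm.

-370 cm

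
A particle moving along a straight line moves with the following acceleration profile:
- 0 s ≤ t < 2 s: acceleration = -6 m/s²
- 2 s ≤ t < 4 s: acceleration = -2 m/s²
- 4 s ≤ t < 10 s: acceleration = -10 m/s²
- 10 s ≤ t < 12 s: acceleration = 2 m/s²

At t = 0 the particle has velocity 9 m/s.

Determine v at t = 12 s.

Δv equals the area under the a-t graph; then v = v₀ + Δv.
0–2 s: -6 × 2 = -12 m/s
2–4 s: -2 × 2 = -4 m/s
4–10 s: -10 × 6 = -60 m/s
10–12 s: 2 × 2 = 4 m/s
Δv = -72 m/s, so v(12) = 9 + (-72) = -63 m/s.

-63 m/s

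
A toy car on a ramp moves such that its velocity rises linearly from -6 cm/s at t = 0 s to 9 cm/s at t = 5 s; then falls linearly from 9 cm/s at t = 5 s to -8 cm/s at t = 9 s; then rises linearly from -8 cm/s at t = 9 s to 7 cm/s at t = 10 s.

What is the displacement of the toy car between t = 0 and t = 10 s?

Net displacement equals the area under the velocity-time graph (areas below the axis count negative).
0–5 s: ½(-6 + 9)(5) = 7.5 cm
5–9 s: ½(9 + -8)(4) = 2 cm
9–10 s: ½(-8 + 7)(1) = -0.5 cm
Net displacement = 9 cm

9 cm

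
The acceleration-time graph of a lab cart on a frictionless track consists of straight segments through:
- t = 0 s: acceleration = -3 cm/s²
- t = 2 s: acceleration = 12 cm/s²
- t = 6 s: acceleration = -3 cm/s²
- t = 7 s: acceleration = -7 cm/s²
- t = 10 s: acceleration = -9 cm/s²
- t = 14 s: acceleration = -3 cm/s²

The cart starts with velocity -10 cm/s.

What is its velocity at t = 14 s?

-36 cm/s

Δv equals the area under the a-t graph; then v = v₀ + Δv.
0–2 s: ½(-3 + 12)(2) = 9 cm/s
2–6 s: ½(12 + -3)(4) = 18 cm/s
6–7 s: ½(-3 + -7)(1) = -5 cm/s
7–10 s: ½(-7 + -9)(3) = -24 cm/s
10–14 s: ½(-9 + -3)(4) = -24 cm/s
Δv = -26 cm/s, so v(14) = -10 + (-26) = -36 cm/s.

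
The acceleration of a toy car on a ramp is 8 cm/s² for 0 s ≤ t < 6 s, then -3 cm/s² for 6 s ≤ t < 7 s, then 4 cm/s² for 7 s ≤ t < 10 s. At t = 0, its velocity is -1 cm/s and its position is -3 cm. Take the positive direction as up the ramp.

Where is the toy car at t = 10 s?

On each constant-a segment, Δv = aΔt and Δx = v₀Δt + ½aΔt²; chain segment to segment.
0–6 s: v starts -1 cm/s; Δx = -1·6 + ½·8·6² = 138 cm; v ends 47 cm/s.
6–7 s: v starts 47 cm/s; Δx = 47·1 + ½·-3·1² = 45.5 cm; v ends 44 cm/s.
7–10 s: v starts 44 cm/s; Δx = 44·3 + ½·4·3² = 150 cm; v ends 56 cm/s.
x(10) = -3 + Σ Δx = 330.5 cm.

330.5 cm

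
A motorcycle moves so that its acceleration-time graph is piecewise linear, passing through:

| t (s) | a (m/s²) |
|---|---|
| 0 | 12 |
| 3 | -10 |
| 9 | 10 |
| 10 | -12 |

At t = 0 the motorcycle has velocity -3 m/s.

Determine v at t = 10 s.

Δv equals the area under the a-t graph; then v = v₀ + Δv.
0–3 s: ½(12 + -10)(3) = 3 m/s
3–9 s: ½(-10 + 10)(6) = 0 m/s
9–10 s: ½(10 + -12)(1) = -1 m/s
Δv = 2 m/s, so v(10) = -3 + (2) = -1 m/s.

-1 m/s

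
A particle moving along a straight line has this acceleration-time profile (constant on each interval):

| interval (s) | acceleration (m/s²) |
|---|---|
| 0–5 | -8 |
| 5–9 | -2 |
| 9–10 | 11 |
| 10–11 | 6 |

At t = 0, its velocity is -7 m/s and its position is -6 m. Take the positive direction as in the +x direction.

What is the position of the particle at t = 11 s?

-435.5 m

On each constant-a segment, Δv = aΔt and Δx = v₀Δt + ½aΔt²; chain segment to segment.
0–5 s: v starts -7 m/s; Δx = -7·5 + ½·-8·5² = -135 m; v ends -47 m/s.
5–9 s: v starts -47 m/s; Δx = -47·4 + ½·-2·4² = -204 m; v ends -55 m/s.
9–10 s: v starts -55 m/s; Δx = -55·1 + ½·11·1² = -49.5 m; v ends -44 m/s.
10–11 s: v starts -44 m/s; Δx = -44·1 + ½·6·1² = -41 m; v ends -38 m/s.
x(11) = -6 + Σ Δx = -435.5 m.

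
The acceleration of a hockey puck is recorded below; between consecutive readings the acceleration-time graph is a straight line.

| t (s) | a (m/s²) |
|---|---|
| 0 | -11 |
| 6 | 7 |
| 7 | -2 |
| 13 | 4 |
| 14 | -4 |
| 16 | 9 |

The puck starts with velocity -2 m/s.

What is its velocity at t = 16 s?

-0.5 m/s

Δv equals the area under the a-t graph; then v = v₀ + Δv.
0–6 s: ½(-11 + 7)(6) = -12 m/s
6–7 s: ½(7 + -2)(1) = 2.5 m/s
7–13 s: ½(-2 + 4)(6) = 6 m/s
13–14 s: ½(4 + -4)(1) = 0 m/s
14–16 s: ½(-4 + 9)(2) = 5 m/s
Δv = 1.5 m/s, so v(16) = -2 + (1.5) = -0.5 m/s.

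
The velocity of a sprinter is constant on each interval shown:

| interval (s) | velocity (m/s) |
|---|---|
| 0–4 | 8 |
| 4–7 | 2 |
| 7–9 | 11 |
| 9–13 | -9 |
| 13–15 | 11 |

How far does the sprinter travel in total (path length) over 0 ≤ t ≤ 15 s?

118 m

Distance (not displacement) is the total path length: add the absolute areas under v-t.
0–4 s: |8| × 4 = 32 m
4–7 s: |2| × 3 = 6 m
7–9 s: |11| × 2 = 22 m
9–13 s: |-9| × 4 = 36 m
13–15 s: |11| × 2 = 22 m
Total distance = 118 m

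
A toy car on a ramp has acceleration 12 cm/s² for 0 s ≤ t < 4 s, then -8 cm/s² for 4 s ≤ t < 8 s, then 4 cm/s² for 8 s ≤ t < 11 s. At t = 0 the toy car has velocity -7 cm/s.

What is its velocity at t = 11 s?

21 cm/s

Δv equals the area under the a-t graph; then v = v₀ + Δv.
0–4 s: 12 × 4 = 48 cm/s
4–8 s: -8 × 4 = -32 cm/s
8–11 s: 4 × 3 = 12 cm/s
Δv = 28 cm/s, so v(11) = -7 + (28) = 21 cm/s.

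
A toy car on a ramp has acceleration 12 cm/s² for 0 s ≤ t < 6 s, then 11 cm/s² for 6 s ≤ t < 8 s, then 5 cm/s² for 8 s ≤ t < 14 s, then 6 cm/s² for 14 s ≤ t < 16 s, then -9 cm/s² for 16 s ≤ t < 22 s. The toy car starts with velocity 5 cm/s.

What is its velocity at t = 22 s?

87 cm/s

Δv equals the area under the a-t graph; then v = v₀ + Δv.
0–6 s: 12 × 6 = 72 cm/s
6–8 s: 11 × 2 = 22 cm/s
8–14 s: 5 × 6 = 30 cm/s
14–16 s: 6 × 2 = 12 cm/s
16–22 s: -9 × 6 = -54 cm/s
Δv = 82 cm/s, so v(22) = 5 + (82) = 87 cm/s.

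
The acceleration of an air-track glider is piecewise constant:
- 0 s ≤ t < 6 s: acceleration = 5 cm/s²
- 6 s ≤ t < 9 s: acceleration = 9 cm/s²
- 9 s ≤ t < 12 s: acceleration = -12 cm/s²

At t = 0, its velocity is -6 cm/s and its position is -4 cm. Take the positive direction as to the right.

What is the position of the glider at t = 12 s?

On each constant-a segment, Δv = aΔt and Δx = v₀Δt + ½aΔt²; chain segment to segment.
0–6 s: v starts -6 cm/s; Δx = -6·6 + ½·5·6² = 54 cm; v ends 24 cm/s.
6–9 s: v starts 24 cm/s; Δx = 24·3 + ½·9·3² = 112.5 cm; v ends 51 cm/s.
9–12 s: v starts 51 cm/s; Δx = 51·3 + ½·-12·3² = 99 cm; v ends 15 cm/s.
x(12) = -4 + Σ Δx = 261.5 cm.

261.5 cm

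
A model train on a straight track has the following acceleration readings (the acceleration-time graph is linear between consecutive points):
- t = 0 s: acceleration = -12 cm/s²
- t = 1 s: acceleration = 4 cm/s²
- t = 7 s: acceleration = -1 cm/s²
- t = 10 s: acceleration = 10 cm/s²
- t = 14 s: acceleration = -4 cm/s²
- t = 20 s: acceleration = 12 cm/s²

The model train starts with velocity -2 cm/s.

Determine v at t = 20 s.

52.5 cm/s

Δv equals the area under the a-t graph; then v = v₀ + Δv.
0–1 s: ½(-12 + 4)(1) = -4 cm/s
1–7 s: ½(4 + -1)(6) = 9 cm/s
7–10 s: ½(-1 + 10)(3) = 13.5 cm/s
10–14 s: ½(10 + -4)(4) = 12 cm/s
14–20 s: ½(-4 + 12)(6) = 24 cm/s
Δv = 54.5 cm/s, so v(20) = -2 + (54.5) = 52.5 cm/s.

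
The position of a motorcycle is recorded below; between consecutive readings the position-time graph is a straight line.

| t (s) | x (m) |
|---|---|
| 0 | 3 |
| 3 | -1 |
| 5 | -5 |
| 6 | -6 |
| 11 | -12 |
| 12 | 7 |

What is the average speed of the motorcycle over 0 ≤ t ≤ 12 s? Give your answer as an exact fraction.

Average speed = (total path length)/(elapsed time); on a piecewise-linear x-t graph the path length is Σ|Δx|.
0–3 s: |Δx| = |-1 − 3| = 4 m
3–5 s: |Δx| = |-5 − -1| = 4 m
5–6 s: |Δx| = |-6 − -5| = 1 m
6–11 s: |Δx| = |-12 − -6| = 6 m
11–12 s: |Δx| = |7 − -12| = 19 m
Total path = 34 m; average speed = 34/12 = 17/6 m/s.

17/6 m/s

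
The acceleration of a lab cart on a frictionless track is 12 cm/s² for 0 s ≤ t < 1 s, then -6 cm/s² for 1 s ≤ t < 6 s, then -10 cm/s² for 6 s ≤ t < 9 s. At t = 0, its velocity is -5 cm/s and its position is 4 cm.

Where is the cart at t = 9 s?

-149 cm

On each constant-a segment, Δv = aΔt and Δx = v₀Δt + ½aΔt²; chain segment to segment.
0–1 s: v starts -5 cm/s; Δx = -5·1 + ½·12·1² = 1 cm; v ends 7 cm/s.
1–6 s: v starts 7 cm/s; Δx = 7·5 + ½·-6·5² = -40 cm; v ends -23 cm/s.
6–9 s: v starts -23 cm/s; Δx = -23·3 + ½·-10·3² = -114 cm; v ends -53 cm/s.
x(9) = 4 + Σ Δx = -149 cm.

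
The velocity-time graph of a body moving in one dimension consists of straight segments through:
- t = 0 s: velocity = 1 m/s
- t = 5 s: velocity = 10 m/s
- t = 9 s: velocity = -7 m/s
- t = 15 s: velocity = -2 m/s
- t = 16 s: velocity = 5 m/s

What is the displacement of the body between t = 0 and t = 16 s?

8 m

Net displacement equals the area under the velocity-time graph (areas below the axis count negative).
0–5 s: ½(1 + 10)(5) = 27.5 m
5–9 s: ½(10 + -7)(4) = 6 m
9–15 s: ½(-7 + -2)(6) = -27 m
15–16 s: ½(-2 + 5)(1) = 1.5 m
Net displacement = 8 m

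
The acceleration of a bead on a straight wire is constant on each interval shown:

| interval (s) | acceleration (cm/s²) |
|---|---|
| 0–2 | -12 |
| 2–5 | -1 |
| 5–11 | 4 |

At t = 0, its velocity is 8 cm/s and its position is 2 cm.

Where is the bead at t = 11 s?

On each constant-a segment, Δv = aΔt and Δx = v₀Δt + ½aΔt²; chain segment to segment.
0–2 s: v starts 8 cm/s; Δx = 8·2 + ½·-12·2² = -8 cm; v ends -16 cm/s.
2–5 s: v starts -16 cm/s; Δx = -16·3 + ½·-1·3² = -52.5 cm; v ends -19 cm/s.
5–11 s: v starts -19 cm/s; Δx = -19·6 + ½·4·6² = -42 cm; v ends 5 cm/s.
x(11) = 2 + Σ Δx = -100.5 cm.

-100.5 cm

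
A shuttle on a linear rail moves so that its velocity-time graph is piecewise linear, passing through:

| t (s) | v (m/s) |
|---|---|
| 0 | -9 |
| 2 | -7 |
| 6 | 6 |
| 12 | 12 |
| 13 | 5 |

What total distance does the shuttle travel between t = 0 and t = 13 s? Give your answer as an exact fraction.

Total distance travelled is ∫|v| dt — sum the magnitudes of each area piece.
0–2 s: |½(-9 + -7)(2)| = 16 m
2–6 s: v = 0 at t = 54/13 s; triangle areas 98/13 + 72/13 = 170/13 m
6–12 s: |½(6 + 12)(6)| = 54 m
12–13 s: |½(12 + 5)(1)| = 8.5 m
Total distance = 2381/26 m

2381/26 m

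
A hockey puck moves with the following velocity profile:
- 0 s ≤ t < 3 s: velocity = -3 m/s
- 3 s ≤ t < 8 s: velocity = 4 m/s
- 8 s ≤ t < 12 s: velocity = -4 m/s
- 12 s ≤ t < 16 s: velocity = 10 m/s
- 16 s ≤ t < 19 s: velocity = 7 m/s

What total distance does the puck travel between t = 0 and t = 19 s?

106 m

Total distance travelled is ∫|v| dt — sum the magnitudes of each area piece.
0–3 s: |-3| × 3 = 9 m
3–8 s: |4| × 5 = 20 m
8–12 s: |-4| × 4 = 16 m
12–16 s: |10| × 4 = 40 m
16–19 s: |7| × 3 = 21 m
Total distance = 106 m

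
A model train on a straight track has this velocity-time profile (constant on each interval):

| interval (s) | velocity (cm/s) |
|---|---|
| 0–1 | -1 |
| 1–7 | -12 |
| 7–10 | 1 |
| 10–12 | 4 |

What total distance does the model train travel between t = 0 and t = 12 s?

Total distance travelled is ∫|v| dt — sum the magnitudes of each area piece.
0–1 s: |-1| × 1 = 1 cm
1–7 s: |-12| × 6 = 72 cm
7–10 s: |1| × 3 = 3 cm
10–12 s: |4| × 2 = 8 cm
Total distance = 84 cm

84 cm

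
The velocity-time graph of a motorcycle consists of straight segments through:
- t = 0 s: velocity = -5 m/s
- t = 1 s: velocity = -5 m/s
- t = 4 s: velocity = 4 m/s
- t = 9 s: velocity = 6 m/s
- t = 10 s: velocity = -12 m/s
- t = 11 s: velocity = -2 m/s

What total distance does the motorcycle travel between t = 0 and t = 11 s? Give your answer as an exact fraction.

293/6 m

Distance (not displacement) is the total path length: add the absolute areas under v-t.
0–1 s: |-5| × 1 = 5 m
1–4 s: v = 0 at t = 8/3 s; triangle areas 25/6 + 8/3 = 41/6 m
4–9 s: |½(4 + 6)(5)| = 25 m
9–10 s: v = 0 at t = 28/3 s; triangle areas 1 + 4 = 5 m
10–11 s: |½(-12 + -2)(1)| = 7 m
Total distance = 293/6 m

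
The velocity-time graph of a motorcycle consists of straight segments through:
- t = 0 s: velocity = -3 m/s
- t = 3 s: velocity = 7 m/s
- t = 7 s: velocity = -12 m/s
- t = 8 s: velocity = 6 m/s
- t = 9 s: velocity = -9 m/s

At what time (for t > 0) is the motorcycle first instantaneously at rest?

t = 0.9 s

v changes sign on 0–3 s (from -3 to 7); the graph is linear there, so v = 0 at t = 0 + (3)·(3 − 0)/(7 − -3) = 0.9 s.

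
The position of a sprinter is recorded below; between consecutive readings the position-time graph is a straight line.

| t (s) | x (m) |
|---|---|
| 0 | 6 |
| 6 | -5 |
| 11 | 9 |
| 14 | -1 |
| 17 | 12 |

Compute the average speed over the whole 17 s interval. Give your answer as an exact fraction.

Average speed = (total path length)/(elapsed time); on a piecewise-linear x-t graph the path length is Σ|Δx|.
0–6 s: |Δx| = |-5 − 6| = 11 m
6–11 s: |Δx| = |9 − -5| = 14 m
11–14 s: |Δx| = |-1 − 9| = 10 m
14–17 s: |Δx| = |12 − -1| = 13 m
Total path = 48 m; average speed = 48/17 = 48/17 m/s.

48/17 m/s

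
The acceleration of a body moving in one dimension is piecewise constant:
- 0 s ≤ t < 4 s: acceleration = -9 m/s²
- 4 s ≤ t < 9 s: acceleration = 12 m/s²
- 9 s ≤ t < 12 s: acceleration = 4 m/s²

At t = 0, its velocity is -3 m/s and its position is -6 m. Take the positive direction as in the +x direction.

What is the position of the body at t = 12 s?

-54 m

On each constant-a segment, Δv = aΔt and Δx = v₀Δt + ½aΔt²; chain segment to segment.
0–4 s: v starts -3 m/s; Δx = -3·4 + ½·-9·4² = -84 m; v ends -39 m/s.
4–9 s: v starts -39 m/s; Δx = -39·5 + ½·12·5² = -45 m; v ends 21 m/s.
9–12 s: v starts 21 m/s; Δx = 21·3 + ½·4·3² = 81 m; v ends 33 m/s.
x(12) = -6 + Σ Δx = -54 m.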